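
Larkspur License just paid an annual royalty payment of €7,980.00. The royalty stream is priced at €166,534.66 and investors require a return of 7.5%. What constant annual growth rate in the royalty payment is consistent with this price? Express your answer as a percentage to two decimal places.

2.58%

P = D₀(1+g)/(r−g) ⇒ P(r−g) = D₀(1+g) ⇒ g(P+D₀) = P·r − D₀
g = (P·r − D₀)/(P + D₀) = (€166,534.66×0.075 − €7,980.00) / (€166,534.66 + €7,980.00) = 0.025844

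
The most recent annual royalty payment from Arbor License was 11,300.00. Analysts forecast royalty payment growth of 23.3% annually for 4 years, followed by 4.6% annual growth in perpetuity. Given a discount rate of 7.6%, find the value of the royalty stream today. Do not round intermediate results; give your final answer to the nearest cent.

D_1 = 13932.90000
D_2 = 17179.26570
D_3 = 21182.03461
D_4 = 26117.44867
Terminal value at year 4: TV = D_4×(1+g_2)/(r−g_2) = 27318.85131/0.03 = 910628.37702
P_0 = D_1/(1+r)^1 + D_2/(1+r)^2 + D_3/(1+r)^3 + D_4/(1+r)^4 + TV/(1+r)^4
    = 12948.79182 + 14838.16014 + 17003.20768 + 19484.15898 + 679347.67648 = 743621.99510

743622.00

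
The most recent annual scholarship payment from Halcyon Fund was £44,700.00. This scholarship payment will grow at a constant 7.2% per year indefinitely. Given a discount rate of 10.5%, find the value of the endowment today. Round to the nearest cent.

£1452072.73

D₁ = D₀ × (1 + g) = £44,700.00 × 1.072 = £47,918.4000
Growing perpetuity: P = D₁ / (r − g) = £47,918.4000 / (0.105 − 0.072) = £1,452,072.73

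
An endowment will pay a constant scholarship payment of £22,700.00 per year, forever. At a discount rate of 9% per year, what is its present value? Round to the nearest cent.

£252222.22

Level perpetuity: PV = C / r = £22,700.00 / 0.09 = £252,222.22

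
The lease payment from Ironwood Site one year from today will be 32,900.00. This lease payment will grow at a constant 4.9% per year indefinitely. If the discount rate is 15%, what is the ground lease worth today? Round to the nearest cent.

325742.57

Growing perpetuity: P = D₁ / (r − g) = 32,900.0000 / (0.15 − 0.049) = 325,742.57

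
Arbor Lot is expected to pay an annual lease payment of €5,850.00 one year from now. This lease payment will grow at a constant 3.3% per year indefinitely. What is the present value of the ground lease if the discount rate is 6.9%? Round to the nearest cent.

Growing perpetuity: P = D₁ / (r − g) = €5,850.0000 / (0.069 − 0.033) = €162,500.00

€162500.00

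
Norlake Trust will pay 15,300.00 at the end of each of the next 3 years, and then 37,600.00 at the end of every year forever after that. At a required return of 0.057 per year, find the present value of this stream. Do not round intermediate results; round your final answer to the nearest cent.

599708.55

PV of 3-year annuity: 15,300.00 × [1 − (1+0.057)^−3] / 0.057 = 41125.14672
Perpetuity value at year 3: 37,600.00 / 0.057 = 659649.12281
PV of perpetuity: 659649.12281 / (1+0.057)^3 = 558583.40277
Total PV = 41125.14672 + 558583.40277 = 599708.54949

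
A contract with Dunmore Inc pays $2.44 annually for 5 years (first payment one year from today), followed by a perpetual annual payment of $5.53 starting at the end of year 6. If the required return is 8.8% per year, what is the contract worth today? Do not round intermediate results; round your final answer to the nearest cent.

$50.76

PV of 5-year annuity: $2.44 × [1 − (1+0.088)^−5] / 0.088 = 9.54021
Perpetuity value at year 5: $5.53 / 0.088 = 62.84091
PV of perpetuity: 62.84091 / (1+0.088)^5 = 41.21905
Total PV = 9.54021 + 41.21905 = 50.75926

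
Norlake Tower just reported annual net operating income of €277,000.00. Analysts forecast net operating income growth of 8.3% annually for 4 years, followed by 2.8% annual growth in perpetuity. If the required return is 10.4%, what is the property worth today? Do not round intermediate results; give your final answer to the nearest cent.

D_1 = 299991.00000
D_2 = 324890.25300
D_3 = 351856.14400
D_4 = 381060.20395
Terminal value at year 4: TV = D_4×(1+g_2)/(r−g_2) = 391729.88966/0.076 = 5154340.65344
P_0 = D_1/(1+r)^1 + D_2/(1+r)^2 + D_3/(1+r)^3 + D_4/(1+r)^4 + TV/(1+r)^4
    = 271730.97826 + 266562.18248 + 261491.70618 + 256517.67916 + 3469739.13393 = 4526041.68001

€4526041.68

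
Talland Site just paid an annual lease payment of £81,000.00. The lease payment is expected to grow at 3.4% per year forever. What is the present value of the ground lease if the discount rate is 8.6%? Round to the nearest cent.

£1610653.85

D₁ = D₀ × (1 + g) = £81,000.00 × 1.034 = £83,754.0000
Growing perpetuity: P = D₁ / (r − g) = £83,754.0000 / (0.086 − 0.034) = £1,610,653.85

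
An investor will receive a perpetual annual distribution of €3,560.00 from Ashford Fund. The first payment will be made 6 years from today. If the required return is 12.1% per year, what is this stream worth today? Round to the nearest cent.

€16620.21

Value at end of year 5: C / r = €3,560.00 / 0.121 = €29,421.4876
Discount to today: PV = €29,421.4876 / (1 + 0.121)^5 = €29,421.4876 / 1.770223 = €16,620.21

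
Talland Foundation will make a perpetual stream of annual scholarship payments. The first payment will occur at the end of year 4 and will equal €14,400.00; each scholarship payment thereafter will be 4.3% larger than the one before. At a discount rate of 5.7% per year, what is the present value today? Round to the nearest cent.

€870982.63

Value at end of year 3: C₁ / (r − g) = €14,400.00 / (0.057 − 0.043) = €1,028,571.4286
Discount to today: PV = €1,028,571.4286 / (1 + 0.057)^3 = €1,028,571.4286 / 1.180932 = €870,982.63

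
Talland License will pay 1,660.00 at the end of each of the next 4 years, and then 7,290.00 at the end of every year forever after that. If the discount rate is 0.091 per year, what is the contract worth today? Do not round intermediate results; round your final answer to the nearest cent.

PV of 4-year annuity: 1,660.00 × [1 − (1+0.091)^−4] / 0.091 = 5366.15180
Perpetuity value at year 4: 7,290.00 / 0.091 = 80109.89011
PV of perpetuity: 80109.89011 / (1+0.091)^4 = 56544.07888
Total PV = 5366.15180 + 56544.07888 = 61910.23068

61910.23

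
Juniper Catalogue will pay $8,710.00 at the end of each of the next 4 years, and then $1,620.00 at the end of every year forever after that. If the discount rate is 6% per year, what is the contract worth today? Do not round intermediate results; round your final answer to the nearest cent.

PV of 4-year annuity: $8,710.00 × [1 − (1+0.06)^−4] / 0.06 = 30181.06989
Perpetuity value at year 4: $1,620.00 / 0.06 = 27000.00000
PV of perpetuity: 27000.00000 / (1+0.06)^4 = 21386.52891
Total PV = 30181.06989 + 21386.52891 = 51567.59879

$51567.60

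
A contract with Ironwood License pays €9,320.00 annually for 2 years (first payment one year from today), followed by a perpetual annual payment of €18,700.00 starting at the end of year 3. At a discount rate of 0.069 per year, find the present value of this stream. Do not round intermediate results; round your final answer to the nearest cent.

€254031.75

PV of 2-year annuity: €9,320.00 × [1 − (1+0.069)^−2] / 0.069 = 16874.11453
Perpetuity value at year 2: €18,700.00 / 0.069 = 271014.49275
PV of perpetuity: 271014.49275 / (1+0.069)^2 = 237157.63205
Total PV = 16874.11453 + 237157.63205 = 254031.74658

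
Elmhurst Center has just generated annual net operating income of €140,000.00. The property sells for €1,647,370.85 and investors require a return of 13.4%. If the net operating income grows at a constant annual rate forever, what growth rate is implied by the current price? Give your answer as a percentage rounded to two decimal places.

4.52%

P = D₀(1+g)/(r−g) ⇒ P(r−g) = D₀(1+g) ⇒ g(P+D₀) = P·r − D₀
g = (P·r − D₀)/(P + D₀) = (€1,647,370.85×0.134 − €140,000.00) / (€1,647,370.85 + €140,000.00) = 0.045177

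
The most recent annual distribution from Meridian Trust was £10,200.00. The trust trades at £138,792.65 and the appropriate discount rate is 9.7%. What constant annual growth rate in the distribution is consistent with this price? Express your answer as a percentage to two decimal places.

2.19%

P = D₀(1+g)/(r−g) ⇒ P(r−g) = D₀(1+g) ⇒ g(P+D₀) = P·r − D₀
g = (P·r − D₀)/(P + D₀) = (£138,792.65×0.097 − £10,200.00) / (£138,792.65 + £10,200.00) = 0.021900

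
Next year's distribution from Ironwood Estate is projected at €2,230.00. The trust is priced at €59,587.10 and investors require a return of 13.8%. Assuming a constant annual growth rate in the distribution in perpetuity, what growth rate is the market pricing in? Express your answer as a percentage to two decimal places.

P = D₁/(r−g) ⇒ g = r − D₁/P = 0.138 − €2,230.00/€59,587.10 = 0.100576

10.06%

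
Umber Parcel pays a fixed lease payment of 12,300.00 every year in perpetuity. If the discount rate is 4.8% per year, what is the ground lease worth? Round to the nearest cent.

Level perpetuity: PV = C / r = 12,300.00 / 0.048 = 256,250.00

256250.00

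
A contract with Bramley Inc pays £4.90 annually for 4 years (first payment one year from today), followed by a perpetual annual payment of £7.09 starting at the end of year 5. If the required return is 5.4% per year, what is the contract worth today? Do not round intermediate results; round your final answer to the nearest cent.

PV of 4-year annuity: £4.90 × [1 − (1+0.054)^−4] / 0.054 = 17.21492
Perpetuity value at year 4: £7.09 / 0.054 = 131.29630
PV of perpetuity: 131.29630 / (1+0.054)^4 = 106.38736
Total PV = 17.21492 + 106.38736 = 123.60228

£123.60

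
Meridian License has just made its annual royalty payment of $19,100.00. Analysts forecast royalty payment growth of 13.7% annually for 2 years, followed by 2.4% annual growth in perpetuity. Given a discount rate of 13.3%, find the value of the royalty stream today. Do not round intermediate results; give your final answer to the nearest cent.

$219106.60

D_1 = 21716.70000
D_2 = 24691.88790
Terminal value at year 2: TV = D_2×(1+g_2)/(r−g_2) = 25284.49321/0.109 = 231967.82761
P_0 = D_1/(1+r)^1 + D_2/(1+r)^2 + TV/(1+r)^2
    = 19167.43160 + 19235.10126 + 180704.07054 = 219106.60340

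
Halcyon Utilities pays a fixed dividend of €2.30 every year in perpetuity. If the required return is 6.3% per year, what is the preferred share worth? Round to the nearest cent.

€36.51

Level perpetuity: PV = C / r = €2.30 / 0.063 = €36.51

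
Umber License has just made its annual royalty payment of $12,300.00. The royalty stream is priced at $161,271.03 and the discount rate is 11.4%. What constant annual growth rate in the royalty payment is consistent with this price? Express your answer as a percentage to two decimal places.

P = D₀(1+g)/(r−g) ⇒ P(r−g) = D₀(1+g) ⇒ g(P+D₀) = P·r − D₀
g = (P·r − D₀)/(P + D₀) = ($161,271.03×0.114 − $12,300.00) / ($161,271.03 + $12,300.00) = 0.035057

3.51%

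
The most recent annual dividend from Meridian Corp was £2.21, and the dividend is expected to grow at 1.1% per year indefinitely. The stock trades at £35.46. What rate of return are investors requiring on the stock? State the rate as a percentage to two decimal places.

D₁ = £2.21 × 1.011 = £2.2343
P = D₁/(r − g) ⇒ r = D₁/P + g = £2.2343/£35.46 + 0.011 = 0.063009 + 0.011 = 0.074009

7.40%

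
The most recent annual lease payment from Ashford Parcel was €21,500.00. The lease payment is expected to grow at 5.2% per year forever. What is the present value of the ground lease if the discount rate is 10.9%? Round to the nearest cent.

€396807.02

D₁ = D₀ × (1 + g) = €21,500.00 × 1.052 = €22,618.0000
Growing perpetuity: P = D₁ / (r − g) = €22,618.0000 / (0.109 − 0.052) = €396,807.02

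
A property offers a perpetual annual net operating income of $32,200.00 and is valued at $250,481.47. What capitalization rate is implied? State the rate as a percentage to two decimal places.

12.86%

P = C/r ⇒ r = C/P = $32,200.00/$250,481.47 = 0.128552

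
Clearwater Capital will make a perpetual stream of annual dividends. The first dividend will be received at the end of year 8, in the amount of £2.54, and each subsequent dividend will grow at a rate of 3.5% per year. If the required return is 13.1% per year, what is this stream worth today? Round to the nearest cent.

Value at end of year 7: C₁ / (r − g) = £2.54 / (0.131 − 0.035) = £26.4583
Discount to today: PV = £26.4583 / (1 + 0.131)^7 = £26.4583 / 2.367218 = £11.18

£11.18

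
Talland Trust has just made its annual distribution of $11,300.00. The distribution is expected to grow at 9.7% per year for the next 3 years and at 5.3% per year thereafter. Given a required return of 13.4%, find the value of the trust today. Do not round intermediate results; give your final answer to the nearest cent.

D_1 = 12396.10000
D_2 = 13598.52170
D_3 = 14917.57830
Terminal value at year 3: TV = D_3×(1+g_2)/(r−g_2) = 15708.20996/0.081 = 193928.51796
P_0 = D_1/(1+r)^1 + D_2/(1+r)^2 + D_3/(1+r)^3 + TV/(1+r)^3
    = 10931.30511 + 10574.63996 + 10229.61202 + 132984.95628 = 164720.51337

$164720.51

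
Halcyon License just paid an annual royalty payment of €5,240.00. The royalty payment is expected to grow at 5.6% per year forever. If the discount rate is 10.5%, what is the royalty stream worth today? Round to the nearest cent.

€112927.35

D₁ = D₀ × (1 + g) = €5,240.00 × 1.056 = €5,533.4400
Growing perpetuity: P = D₁ / (r − g) = €5,533.4400 / (0.105 − 0.056) = €112,927.35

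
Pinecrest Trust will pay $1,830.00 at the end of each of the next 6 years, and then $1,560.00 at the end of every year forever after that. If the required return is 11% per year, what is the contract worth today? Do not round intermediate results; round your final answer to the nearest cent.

PV of 6-year annuity: $1,830.00 × [1 − (1+0.11)^−6] / 0.11 = 7741.88427
Perpetuity value at year 6: $1,560.00 / 0.11 = 14181.81818
PV of perpetuity: 14181.81818 / (1+0.11)^6 = 7582.17913
Total PV = 7741.88427 + 7582.17913 = 15324.06340

$15324.06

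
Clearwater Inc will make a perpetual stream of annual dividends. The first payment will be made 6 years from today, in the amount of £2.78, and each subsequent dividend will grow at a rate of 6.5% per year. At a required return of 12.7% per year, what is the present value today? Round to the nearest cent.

£24.66

Value at end of year 5: C₁ / (r − g) = £2.78 / (0.127 − 0.065) = £44.8387
Discount to today: PV = £44.8387 / (1 + 0.127)^5 = £44.8387 / 1.818108 = £24.66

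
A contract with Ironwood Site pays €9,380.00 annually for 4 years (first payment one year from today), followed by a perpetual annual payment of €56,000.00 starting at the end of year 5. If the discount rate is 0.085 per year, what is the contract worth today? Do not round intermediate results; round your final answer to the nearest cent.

€506115.21

PV of 4-year annuity: €9,380.00 × [1 − (1+0.085)^−4] / 0.085 = 30725.09663
Perpetuity value at year 4: €56,000.00 / 0.085 = 658823.52941
PV of perpetuity: 658823.52941 / (1+0.085)^4 = 475390.11669
Total PV = 30725.09663 + 475390.11669 = 506115.21332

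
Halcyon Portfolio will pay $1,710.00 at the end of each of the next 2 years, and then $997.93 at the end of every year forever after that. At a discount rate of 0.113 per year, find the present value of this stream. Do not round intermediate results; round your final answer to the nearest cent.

$10045.83

PV of 2-year annuity: $1,710.00 × [1 − (1+0.113)^−2] / 0.113 = 2916.79078
Perpetuity value at year 2: $997.93 / 0.113 = 8831.23894
PV of perpetuity: 8831.23894 / (1+0.113)^2 = 7129.04419
Total PV = 2916.79078 + 7129.04419 = 10045.83497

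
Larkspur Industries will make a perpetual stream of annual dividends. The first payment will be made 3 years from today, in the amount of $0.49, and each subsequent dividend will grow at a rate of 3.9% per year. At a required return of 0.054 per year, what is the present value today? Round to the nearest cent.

$29.41

Value at end of year 2: C₁ / (r − g) = $0.49 / (0.054 − 0.039) = $32.6667
Discount to today: PV = $32.6667 / (1 + 0.054)^2 = $32.6667 / 1.110916 = $29.41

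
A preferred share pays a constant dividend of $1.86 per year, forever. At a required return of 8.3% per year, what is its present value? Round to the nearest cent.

Level perpetuity: PV = C / r = $1.86 / 0.083 = $22.41

$22.41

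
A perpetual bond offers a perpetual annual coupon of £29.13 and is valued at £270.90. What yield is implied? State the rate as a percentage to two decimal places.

P = C/r ⇒ r = C/P = £29.13/£270.90 = 0.107530

10.75%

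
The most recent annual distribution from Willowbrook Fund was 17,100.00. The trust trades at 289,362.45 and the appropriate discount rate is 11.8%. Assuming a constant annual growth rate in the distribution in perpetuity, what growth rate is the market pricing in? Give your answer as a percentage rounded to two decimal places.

P = D₀(1+g)/(r−g) ⇒ P(r−g) = D₀(1+g) ⇒ g(P+D₀) = P·r − D₀
g = (P·r − D₀)/(P + D₀) = (289,362.45×0.118 − 17,100.00) / (289,362.45 + 17,100.00) = 0.055618

5.56%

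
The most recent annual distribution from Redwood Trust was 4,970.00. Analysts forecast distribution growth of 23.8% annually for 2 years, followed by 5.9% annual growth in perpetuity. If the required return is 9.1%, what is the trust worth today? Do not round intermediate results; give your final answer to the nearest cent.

223823.68

D_1 = 6152.86000
D_2 = 7617.24068
Terminal value at year 2: TV = D_2×(1+g_2)/(r−g_2) = 8066.65788/0.032 = 252083.05875
P_0 = D_1/(1+r)^1 + D_2/(1+r)^2 + TV/(1+r)^2
    = 5639.65170 + 6399.53144 + 211784.49354 = 223823.67667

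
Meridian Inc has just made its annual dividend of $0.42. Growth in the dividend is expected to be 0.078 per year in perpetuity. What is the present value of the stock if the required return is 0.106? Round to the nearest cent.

$16.17

D₁ = D₀ × (1 + g) = $0.42 × 1.078 = $0.4528
Growing perpetuity: P = D₁ / (r − g) = $0.4528 / (0.106 − 0.078) = $16.17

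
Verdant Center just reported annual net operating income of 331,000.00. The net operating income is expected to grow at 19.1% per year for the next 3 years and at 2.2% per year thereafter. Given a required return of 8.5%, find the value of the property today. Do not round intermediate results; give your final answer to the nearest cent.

D_1 = 394221.00000
D_2 = 469517.21100
D_3 = 559194.99830
Terminal value at year 3: TV = D_3×(1+g_2)/(r−g_2) = 571497.28826/0.063 = 9071385.52799
P_0 = D_1/(1+r)^1 + D_2/(1+r)^2 + D_3/(1+r)^3 + TV/(1+r)^3
    = 363337.32719 + 398833.87713 + 437798.29277 + 7102061.19385 = 8302030.69094

8302030.69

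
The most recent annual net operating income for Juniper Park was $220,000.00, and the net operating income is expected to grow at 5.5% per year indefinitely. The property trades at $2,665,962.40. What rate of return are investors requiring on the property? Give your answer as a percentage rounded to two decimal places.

14.21%

D₁ = $220,000.00 × 1.055 = $232,100.0000
P = D₁/(r − g) ⇒ r = D₁/P + g = $232,100.0000/$2,665,962.40 + 0.055 = 0.087060 + 0.055 = 0.142060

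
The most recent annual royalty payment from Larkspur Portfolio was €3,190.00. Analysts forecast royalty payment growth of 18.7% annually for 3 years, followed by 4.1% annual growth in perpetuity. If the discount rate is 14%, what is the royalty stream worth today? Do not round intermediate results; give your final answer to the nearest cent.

€48246.53

D_1 = 3786.53000
D_2 = 4494.61111
D_3 = 5335.10339
Terminal value at year 3: TV = D_3×(1+g_2)/(r−g_2) = 5553.84263/0.099 = 56099.42047
P_0 = D_1/(1+r)^1 + D_2/(1+r)^2 + D_3/(1+r)^3 + TV/(1+r)^3
    = 3321.51754 + 3458.45730 + 3601.04282 + 37865.51089 = 48246.52856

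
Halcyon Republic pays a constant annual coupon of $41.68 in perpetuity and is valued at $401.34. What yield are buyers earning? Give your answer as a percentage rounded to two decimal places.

P = C/r ⇒ r = C/P = $41.68/$401.34 = 0.103852

10.39%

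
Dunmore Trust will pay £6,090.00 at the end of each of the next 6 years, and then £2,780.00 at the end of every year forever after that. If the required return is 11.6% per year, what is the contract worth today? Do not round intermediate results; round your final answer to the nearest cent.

PV of 6-year annuity: £6,090.00 × [1 − (1+0.116)^−6] / 0.116 = 25324.71323
Perpetuity value at year 6: £2,780.00 / 0.116 = 23965.51724
PV of perpetuity: 23965.51724 / (1+0.116)^6 = 12405.13912
Total PV = 25324.71323 + 12405.13912 = 37729.85234

£37729.85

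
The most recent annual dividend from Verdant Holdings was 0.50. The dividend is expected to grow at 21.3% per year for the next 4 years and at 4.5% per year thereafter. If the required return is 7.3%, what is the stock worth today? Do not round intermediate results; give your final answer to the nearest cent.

D_1 = 0.60650
D_2 = 0.73568
D_3 = 0.89239
D_4 = 1.08246
Terminal value at year 4: TV = D_4×(1+g_2)/(r−g_2) = 1.13117/0.028 = 40.39908
P_0 = D_1/(1+r)^1 + D_2/(1+r)^2 + D_3/(1+r)^3 + D_4/(1+r)^4 + TV/(1+r)^4
    = 0.56524 + 0.63899 + 0.72236 + 0.81661 + 30.47703 = 33.22022

33.22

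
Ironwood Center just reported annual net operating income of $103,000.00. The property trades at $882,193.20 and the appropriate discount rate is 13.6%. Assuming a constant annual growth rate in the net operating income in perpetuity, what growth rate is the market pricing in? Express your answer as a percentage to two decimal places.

1.72%

P = D₀(1+g)/(r−g) ⇒ P(r−g) = D₀(1+g) ⇒ g(P+D₀) = P·r − D₀
g = (P·r − D₀)/(P + D₀) = ($882,193.20×0.136 − $103,000.00) / ($882,193.20 + $103,000.00) = 0.017233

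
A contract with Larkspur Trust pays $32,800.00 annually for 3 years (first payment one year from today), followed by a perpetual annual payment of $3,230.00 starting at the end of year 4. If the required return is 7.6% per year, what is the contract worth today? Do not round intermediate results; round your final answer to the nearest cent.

$119258.14

PV of 3-year annuity: $32,800.00 × [1 − (1+0.076)^−3] / 0.076 = 85142.61081
Perpetuity value at year 3: $3,230.00 / 0.076 = 42500.00000
PV of perpetuity: 42500.00000 / (1+0.076)^3 = 34115.52948
Total PV = 85142.61081 + 34115.52948 = 119258.14030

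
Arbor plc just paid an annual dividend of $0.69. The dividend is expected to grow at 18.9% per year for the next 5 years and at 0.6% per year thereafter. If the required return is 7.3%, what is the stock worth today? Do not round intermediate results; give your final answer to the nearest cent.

D_1 = 0.82041
D_2 = 0.97547
D_3 = 1.15983
D_4 = 1.37904
D_5 = 1.63968
Terminal value at year 5: TV = D_5×(1+g_2)/(r−g_2) = 1.64952/0.067 = 24.61963
P_0 = D_1/(1+r)^1 + D_2/(1+r)^2 + D_3/(1+r)^3 + D_4/(1+r)^4 + D_5/(1+r)^5 + TV/(1+r)^5
    = 0.76459 + 0.84725 + 0.93885 + 1.04035 + 1.15282 + 17.30944 = 22.05329

$22.05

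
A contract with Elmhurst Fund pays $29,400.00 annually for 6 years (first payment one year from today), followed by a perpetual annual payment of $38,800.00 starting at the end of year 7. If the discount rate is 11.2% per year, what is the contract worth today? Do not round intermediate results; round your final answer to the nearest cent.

PV of 6-year annuity: $29,400.00 × [1 − (1+0.112)^−6] / 0.112 = 123664.48223
Perpetuity value at year 6: $38,800.00 / 0.112 = 346428.57143
PV of perpetuity: 346428.57143 / (1+0.112)^6 = 183225.10509
Total PV = 123664.48223 + 183225.10509 = 306889.58731

$306889.59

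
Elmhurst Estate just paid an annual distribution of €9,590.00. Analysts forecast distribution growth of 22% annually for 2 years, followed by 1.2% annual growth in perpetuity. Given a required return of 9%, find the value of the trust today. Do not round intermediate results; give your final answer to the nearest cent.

€178620.80

D_1 = 11699.80000
D_2 = 14273.75600
Terminal value at year 2: TV = D_2×(1+g_2)/(r−g_2) = 14445.04107/0.078 = 185192.83426
P_0 = D_1/(1+r)^1 + D_2/(1+r)^2 + TV/(1+r)^2
    = 10733.76147 + 12013.93485 + 155873.10349 = 178620.79981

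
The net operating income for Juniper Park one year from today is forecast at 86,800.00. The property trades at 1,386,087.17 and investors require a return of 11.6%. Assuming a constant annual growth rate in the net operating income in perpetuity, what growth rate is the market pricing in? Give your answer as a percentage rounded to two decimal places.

P = D₁/(r−g) ⇒ g = r − D₁/P = 0.116 − 86,800.00/1,386,087.17 = 0.053378

5.34%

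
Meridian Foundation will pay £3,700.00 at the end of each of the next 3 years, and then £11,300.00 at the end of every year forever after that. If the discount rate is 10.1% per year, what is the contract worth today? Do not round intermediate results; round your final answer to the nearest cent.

PV of 3-year annuity: £3,700.00 × [1 − (1+0.101)^−3] / 0.101 = 9185.17745
Perpetuity value at year 3: £11,300.00 / 0.101 = 111881.18812
PV of perpetuity: 111881.18812 / (1+0.101)^3 = 83829.15969
Total PV = 9185.17745 + 83829.15969 = 93014.33714

£93014.34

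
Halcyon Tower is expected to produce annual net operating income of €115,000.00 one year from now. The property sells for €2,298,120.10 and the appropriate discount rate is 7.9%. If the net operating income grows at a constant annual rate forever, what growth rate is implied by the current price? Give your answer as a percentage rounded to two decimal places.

2.90%

P = D₁/(r−g) ⇒ g = r − D₁/P = 0.079 − €115,000.00/€2,298,120.10 = 0.028959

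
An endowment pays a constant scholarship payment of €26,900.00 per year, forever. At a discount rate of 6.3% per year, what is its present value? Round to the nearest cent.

€426984.13

Level perpetuity: PV = C / r = €26,900.00 / 0.063 = €426,984.13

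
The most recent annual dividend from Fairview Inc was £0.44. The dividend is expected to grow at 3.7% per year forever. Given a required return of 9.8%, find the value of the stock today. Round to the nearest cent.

D₁ = D₀ × (1 + g) = £0.44 × 1.037 = £0.4563
Growing perpetuity: P = D₁ / (r − g) = £0.4563 / (0.098 − 0.037) = £7.48

£7.48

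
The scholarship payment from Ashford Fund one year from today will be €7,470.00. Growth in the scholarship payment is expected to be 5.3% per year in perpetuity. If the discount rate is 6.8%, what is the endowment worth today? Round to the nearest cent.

€498000.00

Growing perpetuity: P = D₁ / (r − g) = €7,470.0000 / (0.068 − 0.053) = €498,000.00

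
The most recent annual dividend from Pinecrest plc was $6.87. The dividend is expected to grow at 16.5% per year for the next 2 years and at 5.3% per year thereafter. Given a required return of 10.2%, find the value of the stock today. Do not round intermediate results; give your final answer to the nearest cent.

$179.94

D_1 = 8.00355
D_2 = 9.32414
Terminal value at year 2: TV = D_2×(1+g_2)/(r−g_2) = 9.81831/0.049 = 200.37377
P_0 = D_1/(1+r)^1 + D_2/(1+r)^2 + TV/(1+r)^2
    = 7.26275 + 7.67795 + 164.99762 = 179.93833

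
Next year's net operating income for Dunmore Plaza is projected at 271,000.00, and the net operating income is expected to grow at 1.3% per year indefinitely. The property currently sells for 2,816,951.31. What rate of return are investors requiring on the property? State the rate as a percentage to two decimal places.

10.92%

P = D₁/(r − g) ⇒ r = D₁/P + g = 271,000.0000/2,816,951.31 + 0.013 = 0.096203 + 0.013 = 0.109203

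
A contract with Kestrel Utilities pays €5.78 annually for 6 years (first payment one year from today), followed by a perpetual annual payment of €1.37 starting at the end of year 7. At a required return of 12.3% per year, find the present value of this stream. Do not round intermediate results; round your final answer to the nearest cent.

€29.12

PV of 6-year annuity: €5.78 × [1 − (1+0.123)^−6] / 0.123 = 23.56339
Perpetuity value at year 6: €1.37 / 0.123 = 11.13821
PV of perpetuity: 11.13821 / (1+0.123)^6 = 5.55312
Total PV = 23.56339 + 5.55312 = 29.11650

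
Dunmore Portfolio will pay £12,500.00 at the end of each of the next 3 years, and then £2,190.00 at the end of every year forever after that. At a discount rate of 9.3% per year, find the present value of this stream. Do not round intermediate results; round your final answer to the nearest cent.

£49507.13

PV of 3-year annuity: £12,500.00 × [1 − (1+0.093)^−3] / 0.093 = 31472.77028
Perpetuity value at year 3: £2,190.00 / 0.093 = 23548.38710
PV of perpetuity: 23548.38710 / (1+0.093)^3 = 18034.35774
Total PV = 31472.77028 + 18034.35774 = 49507.12802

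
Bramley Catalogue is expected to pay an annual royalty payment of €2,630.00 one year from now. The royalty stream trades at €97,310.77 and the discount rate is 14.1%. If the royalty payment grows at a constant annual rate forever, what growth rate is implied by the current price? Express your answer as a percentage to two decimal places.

11.40%

P = D₁/(r−g) ⇒ g = r − D₁/P = 0.141 − €2,630.00/€97,310.77 = 0.113973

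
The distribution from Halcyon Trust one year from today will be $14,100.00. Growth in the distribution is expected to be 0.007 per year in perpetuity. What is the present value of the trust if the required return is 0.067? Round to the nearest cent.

Growing perpetuity: P = D₁ / (r − g) = $14,100.0000 / (0.067 − 0.007) = $235,000.00

$235000.00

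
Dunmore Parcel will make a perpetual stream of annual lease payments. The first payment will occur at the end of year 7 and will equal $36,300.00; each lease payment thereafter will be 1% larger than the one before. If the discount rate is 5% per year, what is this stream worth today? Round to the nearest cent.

Value at end of year 6: C₁ / (r − g) = $36,300.00 / (0.05 − 0.01) = $907,500.0000
Discount to today: PV = $907,500.0000 / (1 + 0.05)^6 = $907,500.0000 / 1.340096 = $677,190.47

$677190.47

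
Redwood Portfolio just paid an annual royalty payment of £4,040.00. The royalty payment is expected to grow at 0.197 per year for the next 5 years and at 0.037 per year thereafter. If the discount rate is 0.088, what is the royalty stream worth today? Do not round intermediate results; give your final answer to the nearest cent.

£159554.14

D_1 = 4835.88000
D_2 = 5788.54836
D_3 = 6928.89239
D_4 = 8293.88419
D_5 = 9927.77937
Terminal value at year 5: TV = D_5×(1+g_2)/(r−g_2) = 10295.10721/0.051 = 201864.84723
P_0 = D_1/(1+r)^1 + D_2/(1+r)^2 + D_3/(1+r)^3 + D_4/(1+r)^4 + D_5/(1+r)^5 + TV/(1+r)^5
    = 4444.74265 + 4890.03396 + 5379.93626 + 5918.91884 + 6511.89877 + 132408.60822 = 159554.13870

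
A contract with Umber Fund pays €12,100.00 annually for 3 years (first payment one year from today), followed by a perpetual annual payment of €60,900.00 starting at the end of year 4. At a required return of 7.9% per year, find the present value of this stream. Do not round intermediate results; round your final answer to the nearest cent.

€644896.47

PV of 3-year annuity: €12,100.00 × [1 − (1+0.079)^−3] / 0.079 = 31239.22548
Perpetuity value at year 3: €60,900.00 / 0.079 = 770886.07595
PV of perpetuity: 770886.07595 / (1+0.079)^3 = 613657.24686
Total PV = 31239.22548 + 613657.24686 = 644896.47234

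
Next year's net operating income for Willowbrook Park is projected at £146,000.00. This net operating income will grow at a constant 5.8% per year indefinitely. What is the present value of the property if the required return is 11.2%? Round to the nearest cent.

Growing perpetuity: P = D₁ / (r − g) = £146,000.0000 / (0.112 − 0.058) = £2,703,703.70

£2703703.70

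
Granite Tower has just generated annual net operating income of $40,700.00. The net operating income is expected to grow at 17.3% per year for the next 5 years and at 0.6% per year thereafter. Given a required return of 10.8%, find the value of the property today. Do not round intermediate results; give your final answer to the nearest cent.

$776048.12

D_1 = 47741.10000
D_2 = 56000.31030
D_3 = 65688.36398
D_4 = 77052.45095
D_5 = 90382.52497
Terminal value at year 5: TV = D_5×(1+g_2)/(r−g_2) = 90924.82012/0.102 = 891419.80505
P_0 = D_1/(1+r)^1 + D_2/(1+r)^2 + D_3/(1+r)^3 + D_4/(1+r)^4 + D_5/(1+r)^5 + TV/(1+r)^5
    = 43087.63538 + 45615.33962 + 48291.32976 + 51124.30488 + 54123.47439 + 533806.03175 = 776048.11579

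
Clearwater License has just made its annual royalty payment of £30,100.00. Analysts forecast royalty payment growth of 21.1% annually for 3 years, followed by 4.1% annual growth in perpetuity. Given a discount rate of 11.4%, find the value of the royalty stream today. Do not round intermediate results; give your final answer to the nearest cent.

D_1 = 36451.10000
D_2 = 44142.28210
D_3 = 53456.30362
Terminal value at year 3: TV = D_3×(1+g_2)/(r−g_2) = 55648.01207/0.073 = 762301.53523
P_0 = D_1/(1+r)^1 + D_2/(1+r)^2 + D_3/(1+r)^3 + TV/(1+r)^3
    = 32720.91562 + 35570.04382 + 38667.25589 + 551405.66281 = 658363.87815

£658363.88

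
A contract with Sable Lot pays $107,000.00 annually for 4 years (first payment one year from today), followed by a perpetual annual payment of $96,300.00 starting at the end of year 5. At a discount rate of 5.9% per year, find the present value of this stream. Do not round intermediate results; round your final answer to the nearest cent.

PV of 4-year annuity: $107,000.00 × [1 − (1+0.059)^−4] / 0.059 = 371616.87800
Perpetuity value at year 4: $96,300.00 / 0.059 = 1632203.38983
PV of perpetuity: 1632203.38983 / (1+0.059)^4 = 1297748.19963
Total PV = 371616.87800 + 1297748.19963 = 1669365.07763

$1669365.08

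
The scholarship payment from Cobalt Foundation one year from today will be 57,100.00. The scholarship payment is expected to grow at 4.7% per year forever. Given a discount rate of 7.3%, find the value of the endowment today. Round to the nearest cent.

Growing perpetuity: P = D₁ / (r − g) = 57,100.0000 / (0.073 − 0.047) = 2,196,153.85

2196153.85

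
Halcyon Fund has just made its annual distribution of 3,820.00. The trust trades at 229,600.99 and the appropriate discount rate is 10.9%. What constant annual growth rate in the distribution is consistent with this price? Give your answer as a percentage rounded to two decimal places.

P = D₀(1+g)/(r−g) ⇒ P(r−g) = D₀(1+g) ⇒ g(P+D₀) = P·r − D₀
g = (P·r − D₀)/(P + D₀) = (229,600.99×0.109 − 3,820.00) / (229,600.99 + 3,820.00) = 0.090851

9.09%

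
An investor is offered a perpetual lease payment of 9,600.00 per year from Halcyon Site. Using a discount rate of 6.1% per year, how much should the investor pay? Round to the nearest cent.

Level perpetuity: PV = C / r = 9,600.00 / 0.061 = 157,377.05

157377.05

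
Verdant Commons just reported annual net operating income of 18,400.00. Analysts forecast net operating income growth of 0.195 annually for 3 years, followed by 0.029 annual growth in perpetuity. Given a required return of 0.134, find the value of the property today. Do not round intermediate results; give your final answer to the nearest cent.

D_1 = 21988.00000
D_2 = 26275.66000
D_3 = 31399.41370
Terminal value at year 3: TV = D_3×(1+g_2)/(r−g_2) = 32309.99670/0.105 = 307714.25426
P_0 = D_1/(1+r)^1 + D_2/(1+r)^2 + D_3/(1+r)^3 + TV/(1+r)^3
    = 19389.77072 + 20432.78308 + 21531.90104 + 211012.63022 = 272367.08506

272367.09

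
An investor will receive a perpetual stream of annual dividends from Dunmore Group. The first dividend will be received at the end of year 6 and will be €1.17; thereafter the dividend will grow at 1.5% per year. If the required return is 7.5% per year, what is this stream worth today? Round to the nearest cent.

Value at end of year 5: C₁ / (r − g) = €1.17 / (0.075 − 0.015) = €19.5000
Discount to today: PV = €19.5000 / (1 + 0.075)^5 = €19.5000 / 1.435629 = €13.58

€13.58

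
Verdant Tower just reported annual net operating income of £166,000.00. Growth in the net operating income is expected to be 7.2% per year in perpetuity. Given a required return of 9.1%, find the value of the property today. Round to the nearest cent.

D₁ = D₀ × (1 + g) = £166,000.00 × 1.072 = £177,952.0000
Growing perpetuity: P = D₁ / (r − g) = £177,952.0000 / (0.091 − 0.072) = £9,365,894.74

£9365894.74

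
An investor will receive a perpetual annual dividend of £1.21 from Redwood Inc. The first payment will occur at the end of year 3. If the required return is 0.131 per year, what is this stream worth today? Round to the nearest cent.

Value at end of year 2: C / r = £1.21 / 0.131 = £9.2366
Discount to today: PV = £9.2366 / (1 + 0.131)^2 = £9.2366 / 1.279161 = £7.22

£7.22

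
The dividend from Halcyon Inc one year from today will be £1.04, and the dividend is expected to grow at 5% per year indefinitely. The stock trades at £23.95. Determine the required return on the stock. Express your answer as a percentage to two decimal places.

9.34%

P = D₁/(r − g) ⇒ r = D₁/P + g = £1.0400/£23.95 + 0.05 = 0.043424 + 0.05 = 0.093424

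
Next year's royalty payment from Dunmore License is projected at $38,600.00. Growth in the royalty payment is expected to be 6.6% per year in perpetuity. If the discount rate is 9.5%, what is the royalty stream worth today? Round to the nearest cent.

Growing perpetuity: P = D₁ / (r − g) = $38,600.0000 / (0.095 − 0.066) = $1,331,034.48

$1331034.48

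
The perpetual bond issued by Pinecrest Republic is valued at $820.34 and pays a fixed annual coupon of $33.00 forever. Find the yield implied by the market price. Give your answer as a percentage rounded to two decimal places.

4.02%

P = C/r ⇒ r = C/P = $33.00/$820.34 = 0.040227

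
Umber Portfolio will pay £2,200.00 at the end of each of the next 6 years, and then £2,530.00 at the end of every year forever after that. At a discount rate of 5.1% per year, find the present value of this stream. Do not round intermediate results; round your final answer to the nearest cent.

PV of 6-year annuity: £2,200.00 × [1 − (1+0.051)^−6] / 0.051 = 11130.90059
Perpetuity value at year 6: £2,530.00 / 0.051 = 49607.84314
PV of perpetuity: 49607.84314 / (1+0.051)^6 = 36807.30746
Total PV = 11130.90059 + 36807.30746 = 47938.20805

£47938.21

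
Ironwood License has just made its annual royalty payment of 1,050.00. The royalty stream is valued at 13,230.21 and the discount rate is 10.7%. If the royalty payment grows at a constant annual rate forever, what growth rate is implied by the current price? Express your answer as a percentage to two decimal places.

P = D₀(1+g)/(r−g) ⇒ P(r−g) = D₀(1+g) ⇒ g(P+D₀) = P·r − D₀
g = (P·r − D₀)/(P + D₀) = (13,230.21×0.107 − 1,050.00) / (13,230.21 + 1,050.00) = 0.025604

2.56%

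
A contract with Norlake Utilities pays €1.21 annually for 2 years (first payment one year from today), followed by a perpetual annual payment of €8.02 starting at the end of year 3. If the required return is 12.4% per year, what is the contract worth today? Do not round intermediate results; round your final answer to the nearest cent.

€53.23

PV of 2-year annuity: €1.21 × [1 − (1+0.124)^−2] / 0.124 = 2.03426
Perpetuity value at year 2: €8.02 / 0.124 = 64.67742
PV of perpetuity: 64.67742 / (1+0.124)^2 = 51.19412
Total PV = 2.03426 + 51.19412 = 53.22838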